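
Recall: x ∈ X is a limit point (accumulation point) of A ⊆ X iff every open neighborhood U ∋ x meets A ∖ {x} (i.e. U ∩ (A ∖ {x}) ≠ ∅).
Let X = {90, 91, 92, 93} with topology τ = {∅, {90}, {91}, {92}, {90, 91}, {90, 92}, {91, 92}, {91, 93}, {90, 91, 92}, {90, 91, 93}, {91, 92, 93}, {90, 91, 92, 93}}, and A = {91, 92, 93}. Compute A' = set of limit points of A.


A' = {93}

For each x ∈ X, list the open sets U ∈ τ with x ∈ U, then check whether U ∩ (A ∖ {x}) ≠ ∅ for every such U.
  x = 90: open {90} ∋ x has {90} ∩ (A ∖ {90}) = ∅, so x is NOT a limit point.
  x = 91: open {91} ∋ x has {91} ∩ (A ∖ {91}) = ∅, so x is NOT a limit point.
  x = 92: open {92} ∋ x has {92} ∩ (A ∖ {92}) = ∅, so x is NOT a limit point.
  x = 93: opens ∋ x are {91, 93}, {90, 91, 93}, {91, 92, 93}, {90, 91, 92, 93}; each meets A ∖ {93}, so x IS a limit point.
Collecting: A' = {93}.


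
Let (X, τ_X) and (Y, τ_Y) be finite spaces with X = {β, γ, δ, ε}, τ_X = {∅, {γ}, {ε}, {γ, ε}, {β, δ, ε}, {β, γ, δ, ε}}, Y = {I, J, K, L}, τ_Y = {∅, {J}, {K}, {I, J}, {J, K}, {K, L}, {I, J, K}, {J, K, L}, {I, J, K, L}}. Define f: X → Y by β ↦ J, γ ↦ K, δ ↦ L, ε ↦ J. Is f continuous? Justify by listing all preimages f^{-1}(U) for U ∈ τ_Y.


f is NOT continuous.

Compute f^{-1}(U) for each U ∈ τ_Y:
  U = ∅: f^{-1}(U) = ∅ ∈ τ_X ✓.
  U = {J}: f^{-1}(U) = {β, ε} ∉ τ_X ✗.
  U = {K}: f^{-1}(U) = {γ} ∈ τ_X ✓.
  U = {I, J}: f^{-1}(U) = {β, ε} ∉ τ_X ✗.
  U = {J, K}: f^{-1}(U) = {β, γ, ε} ∉ τ_X ✗.
  U = {K, L}: f^{-1}(U) = {γ, δ} ∉ τ_X ✗.
  U = {I, J, K}: f^{-1}(U) = {β, γ, ε} ∉ τ_X ✗.
  U = {J, K, L}: f^{-1}(U) = {β, γ, δ, ε} ∈ τ_X ✓.
  U = {I, J, K, L}: f^{-1}(U) = {β, γ, δ, ε} ∈ τ_X ✓.
Found U = {J} with f^{-1}(U) = {β, ε} not in τ_X. Therefore f is NOT continuous.


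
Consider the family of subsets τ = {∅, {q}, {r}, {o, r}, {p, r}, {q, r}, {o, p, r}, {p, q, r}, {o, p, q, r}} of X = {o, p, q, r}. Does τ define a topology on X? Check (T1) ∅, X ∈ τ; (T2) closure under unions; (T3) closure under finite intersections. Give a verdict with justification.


τ is NOT a topology on X.

Axiom (T1): ∅ ∈ τ? Yes; X ∈ τ? Yes.
Axiom (T2/T3): check pairwise unions and intersections of members of τ.
Counterexample for (T2): {q} ∪ {o, r} = {o, q, r} ∉ τ. Therefore τ is NOT a topology.


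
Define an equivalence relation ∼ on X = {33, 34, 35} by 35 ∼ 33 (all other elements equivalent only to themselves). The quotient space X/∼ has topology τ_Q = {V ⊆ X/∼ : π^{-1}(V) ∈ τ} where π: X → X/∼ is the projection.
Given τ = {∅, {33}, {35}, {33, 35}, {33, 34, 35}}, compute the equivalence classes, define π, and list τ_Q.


X/∼ = {[33=35], [34]}; |τ_Q| = 3.

Equivalence classes: [33=35], [34].
Quotient map π: X → X/∼ sends 33 ↦ [33=35], 34 ↦ [34], 35 ↦ [33=35].
For each subset V ⊆ X/∼, compute π^{-1}(V) ⊆ X and check whether π^{-1}(V) ∈ τ. V is open in τ_Q iff π^{-1}(V) ∈ τ.
  V = {}: π^{-1}(V) = ∅ ∈ τ ✓.
  V = {[33=35]}: π^{-1}(V) = {33, 35} ∈ τ ✓.
  V = {[34]}: π^{-1}(V) = {34} ∉ τ ✗.
  V = {[33=35], [34]}: π^{-1}(V) = {33, 34, 35} ∈ τ ✓.
Open sets in the quotient: τ_Q = {{}, {[33=35]}, {[33=35], [34]}} (3 elements).


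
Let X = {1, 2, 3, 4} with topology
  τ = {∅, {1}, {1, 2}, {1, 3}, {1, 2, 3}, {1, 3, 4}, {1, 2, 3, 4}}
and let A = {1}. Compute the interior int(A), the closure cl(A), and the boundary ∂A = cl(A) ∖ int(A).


int(A) = {1}, cl(A) = {1, 2, 3, 4}, ∂A = {2, 3, 4}.

Closed sets in (X, τ) are complements of opens:
  closed(X, τ) = {∅, {2}, {4}, {2, 4}, {3, 4}, {2, 3, 4}, {1, 2, 3, 4}}.
int(A) = ⋃ {U ∈ τ : U ⊆ A}. Opens contained in A: ∅, {1}.
Taking the union of these: int(A) = {1}.
cl(A) = ⋂ {C closed : A ⊆ C}. Closed sets containing A: {1, 2, 3, 4}.
Intersecting these: cl(A) = {1, 2, 3, 4}.
∂A = cl(A) ∖ int(A) = {1, 2, 3, 4} ∖ {1} = {2, 3, 4}.


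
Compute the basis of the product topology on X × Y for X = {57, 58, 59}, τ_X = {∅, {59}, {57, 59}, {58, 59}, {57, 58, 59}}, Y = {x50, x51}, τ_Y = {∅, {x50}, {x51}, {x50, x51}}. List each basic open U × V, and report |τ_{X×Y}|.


Basis B = {∅ × ∅, {59} × {x50}, {59} × {x51}, {57, 59} × {x50}, {57, 59} × {x51}, {58, 59} × {x50}, {58, 59} × {x51}, {59} × {x50, x51}, {57, 58, 59} × {x50}, {57, 58, 59} × {x51}, {57, 59} × {x50, x51}, {58, 59} × {x50, x51}, {57, 58, 59} × {x50, x51}}; |τ_{X×Y}| = 25.

Enumerate products U × V with U ∈ τ_X, V ∈ τ_Y (deduplicated):
  ∅ × ∅ = {} (∅)
  {59} × {x50} = {(59,x50)}
  {59} × {x51} = {(59,x51)}
  {57, 59} × {x50} = {(57,x50), (59,x50)}
  {57, 59} × {x51} = {(57,x51), (59,x51)}
  {58, 59} × {x50} = {(58,x50), (59,x50)}
  {58, 59} × {x51} = {(58,x51), (59,x51)}
  {59} × {x50, x51} = {(59,x50), (59,x51)}
  {57, 58, 59} × {x50} = {(57,x50), (58,x50), (59,x50)}
  {57, 58, 59} × {x51} = {(57,x51), (58,x51), (59,x51)}
  {57, 59} × {x50, x51} = {(57,x50), (57,x51), (59,x50), (59,x51)}
  {58, 59} × {x50, x51} = {(58,x50), (58,x51), (59,x50), (59,x51)}
  {57, 58, 59} × {x50, x51} = {(57,x50), (57,x51), (58,x50), (58,x51), (59,x50), (59,x51)}
These 13 distinct sets form the basis B.
Close under arbitrary unions to get τ_{X×Y}; counting gives |τ_{X×Y}| = 25.


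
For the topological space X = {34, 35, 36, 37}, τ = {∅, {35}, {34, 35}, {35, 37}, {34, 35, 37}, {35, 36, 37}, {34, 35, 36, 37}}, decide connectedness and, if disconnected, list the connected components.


(X, τ) is connected.

Find clopen sets (U ∈ τ with X ∖ U ∈ τ):
  U = ∅, X ∖ U = {34, 35, 36, 37} — both open, so U is clopen.
  U = {34, 35, 36, 37}, X ∖ U = ∅ — both open, so U is clopen.
Only trivial clopens (∅ and X) exist, so (X, τ) is connected.
Compute connected components by grouping points that agree on all clopens:
  component: {34, 35, 36, 37}


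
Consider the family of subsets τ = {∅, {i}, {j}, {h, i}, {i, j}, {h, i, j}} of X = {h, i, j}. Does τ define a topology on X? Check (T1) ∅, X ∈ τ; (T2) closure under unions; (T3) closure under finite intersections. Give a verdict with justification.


τ IS a topology on X.

Axiom (T1): ∅ ∈ τ? Yes; X ∈ τ? Yes.
Axiom (T2/T3): check pairwise unions and intersections of members of τ.
All pairwise intersections and unions checked — each lies in τ. Therefore τ satisfies (T1), (T2), (T3): it IS a topology on X.


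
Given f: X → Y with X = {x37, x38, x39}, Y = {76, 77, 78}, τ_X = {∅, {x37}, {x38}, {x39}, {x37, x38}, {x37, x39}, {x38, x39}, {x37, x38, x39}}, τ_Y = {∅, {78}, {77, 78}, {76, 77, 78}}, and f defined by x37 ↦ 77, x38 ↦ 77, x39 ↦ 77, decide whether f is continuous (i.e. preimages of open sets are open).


f IS continuous.

Compute f^{-1}(U) for each U ∈ τ_Y:
  U = ∅: f^{-1}(U) = ∅ ∈ τ_X ✓.
  U = {78}: f^{-1}(U) = ∅ ∈ τ_X ✓.
  U = {77, 78}: f^{-1}(U) = {x37, x38, x39} ∈ τ_X ✓.
  U = {76, 77, 78}: f^{-1}(U) = {x37, x38, x39} ∈ τ_X ✓.
Every preimage lies in τ_X, so f IS continuous.


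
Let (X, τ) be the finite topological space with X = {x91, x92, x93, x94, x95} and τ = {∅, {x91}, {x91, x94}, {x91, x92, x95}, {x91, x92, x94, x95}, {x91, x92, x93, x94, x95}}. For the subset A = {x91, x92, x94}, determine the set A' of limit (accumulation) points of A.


A' = {x92, x93, x94, x95}

For each x ∈ X, list the open sets U ∈ τ with x ∈ U, then check whether U ∩ (A ∖ {x}) ≠ ∅ for every such U.
  x = x91: open {x91} ∋ x has {x91} ∩ (A ∖ {x91}) = ∅, so x is NOT a limit point.
  x = x92: opens ∋ x are {x91, x92, x95}, {x91, x92, x94, x95}, {x91, x92, x93, x94, x95}; each meets A ∖ {x92}, so x IS a limit point.
  x = x93: opens ∋ x are {x91, x92, x93, x94, x95}; each meets A ∖ {x93}, so x IS a limit point.
  x = x94: opens ∋ x are {x91, x94}, {x91, x92, x94, x95}, {x91, x92, x93, x94, x95}; each meets A ∖ {x94}, so x IS a limit point.
  x = x95: opens ∋ x are {x91, x92, x95}, {x91, x92, x94, x95}, {x91, x92, x93, x94, x95}; each meets A ∖ {x95}, so x IS a limit point.
Collecting: A' = {x92, x93, x94, x95}.


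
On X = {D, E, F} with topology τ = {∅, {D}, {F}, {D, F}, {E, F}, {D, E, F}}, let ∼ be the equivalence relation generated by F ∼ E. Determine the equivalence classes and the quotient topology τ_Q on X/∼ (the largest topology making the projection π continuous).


X/∼ = {[D], [E=F]}; |τ_Q| = 4.

Equivalence classes: [D], [E=F].
Quotient map π: X → X/∼ sends D ↦ [D], E ↦ [E=F], F ↦ [E=F].
For each subset V ⊆ X/∼, compute π^{-1}(V) ⊆ X and check whether π^{-1}(V) ∈ τ. V is open in τ_Q iff π^{-1}(V) ∈ τ.
  V = {}: π^{-1}(V) = ∅ ∈ τ ✓.
  V = {[D]}: π^{-1}(V) = {D} ∈ τ ✓.
  V = {[E=F]}: π^{-1}(V) = {E, F} ∈ τ ✓.
  V = {[D], [E=F]}: π^{-1}(V) = {D, E, F} ∈ τ ✓.
Open sets in the quotient: τ_Q = {{}, {[D]}, {[E=F]}, {[D], [E=F]}} (4 elements).


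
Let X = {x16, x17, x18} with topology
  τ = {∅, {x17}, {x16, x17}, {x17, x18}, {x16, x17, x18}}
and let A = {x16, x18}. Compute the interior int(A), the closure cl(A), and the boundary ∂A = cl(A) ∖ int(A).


int(A) = ∅, cl(A) = {x16, x18}, ∂A = {x16, x18}.

Closed sets in (X, τ) are complements of opens:
  closed(X, τ) = {∅, {x16}, {x18}, {x16, x18}, {x16, x17, x18}}.
int(A) = ⋃ {U ∈ τ : U ⊆ A}. Opens contained in A: ∅.
Taking the union of these: int(A) = ∅.
cl(A) = ⋂ {C closed : A ⊆ C}. Closed sets containing A: {x16, x18}, {x16, x17, x18}.
Intersecting these: cl(A) = {x16, x18}.
∂A = cl(A) ∖ int(A) = {x16, x18} ∖ ∅ = {x16, x18}.


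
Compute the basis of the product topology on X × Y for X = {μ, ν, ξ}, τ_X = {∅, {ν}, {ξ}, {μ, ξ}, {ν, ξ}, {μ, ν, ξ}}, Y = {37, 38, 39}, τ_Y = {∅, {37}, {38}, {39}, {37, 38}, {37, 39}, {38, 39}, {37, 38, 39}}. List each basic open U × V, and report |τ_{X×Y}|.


Basis B = {∅ × ∅, {ν} × {37}, {ν} × {38}, {ν} × {39}, {ξ} × {37}, {ξ} × {38}, {ξ} × {39}, {μ, ξ} × {37}, {μ, ξ} × {38}, {μ, ξ} × {39}, {ν} × {37, 38}, {ν} × {37, 39}, {ν, ξ} × {37}, {ν} × {38, 39}, {ν, ξ} × {38}, {ν, ξ} × {39}, {ξ} × {37, 38}, {ξ} × {37, 39}, {ξ} × {38, 39}, {μ, ν, ξ} × {37}, {μ, ν, ξ} × {38}, {μ, ν, ξ} × {39}, {ν} × {37, 38, 39}, {ξ} × {37, 38, 39}, {μ, ξ} × {37, 38}, {μ, ξ} × {37, 39}, {μ, ξ} × {38, 39}, {ν, ξ} × {37, 38}, {ν, ξ} × {37, 39}, {ν, ξ} × {38, 39}, {μ, ξ} × {37, 38, 39}, {μ, ν, ξ} × {37, 38}, {μ, ν, ξ} × {37, 39}, {μ, ν, ξ} × {38, 39}, {ν, ξ} × {37, 38, 39}, {μ, ν, ξ} × {37, 38, 39}}; |τ_{X×Y}| = 216.

Enumerate products U × V with U ∈ τ_X, V ∈ τ_Y (deduplicated):
  ∅ × ∅ = {} (∅)
  {ν} × {37} = {(ν,37)}
  {ν} × {38} = {(ν,38)}
  {ν} × {39} = {(ν,39)}
  {ξ} × {37} = {(ξ,37)}
  {ξ} × {38} = {(ξ,38)}
  {ξ} × {39} = {(ξ,39)}
  {μ, ξ} × {37} = {(μ,37), (ξ,37)}
  {μ, ξ} × {38} = {(μ,38), (ξ,38)}
  {μ, ξ} × {39} = {(μ,39), (ξ,39)}
  {ν} × {37, 38} = {(ν,37), (ν,38)}
  {ν} × {37, 39} = {(ν,37), (ν,39)}
  {ν, ξ} × {37} = {(ν,37), (ξ,37)}
  {ν} × {38, 39} = {(ν,38), (ν,39)}
  {ν, ξ} × {38} = {(ν,38), (ξ,38)}
  {ν, ξ} × {39} = {(ν,39), (ξ,39)}
  {ξ} × {37, 38} = {(ξ,37), (ξ,38)}
  {ξ} × {37, 39} = {(ξ,37), (ξ,39)}
  {ξ} × {38, 39} = {(ξ,38), (ξ,39)}
  {μ, ν, ξ} × {37} = {(μ,37), (ν,37), (ξ,37)}
  {μ, ν, ξ} × {38} = {(μ,38), (ν,38), (ξ,38)}
  {μ, ν, ξ} × {39} = {(μ,39), (ν,39), (ξ,39)}
  {ν} × {37, 38, 39} = {(ν,37), (ν,38), (ν,39)}
  {ξ} × {37, 38, 39} = {(ξ,37), (ξ,38), (ξ,39)}
  {μ, ξ} × {37, 38} = {(μ,37), (μ,38), (ξ,37), (ξ,38)}
  {μ, ξ} × {37, 39} = {(μ,37), (μ,39), (ξ,37), (ξ,39)}
  {μ, ξ} × {38, 39} = {(μ,38), (μ,39), (ξ,38), (ξ,39)}
  {ν, ξ} × {37, 38} = {(ν,37), (ν,38), (ξ,37), (ξ,38)}
  {ν, ξ} × {37, 39} = {(ν,37), (ν,39), (ξ,37), (ξ,39)}
  {ν, ξ} × {38, 39} = {(ν,38), (ν,39), (ξ,38), (ξ,39)}
  {μ, ξ} × {37, 38, 39} = {(μ,37), (μ,38), (μ,39), (ξ,37), (ξ,38), (ξ,39)}
  {μ, ν, ξ} × {37, 38} = {(μ,37), (μ,38), (ν,37), (ν,38), (ξ,37), (ξ,38)}
  {μ, ν, ξ} × {37, 39} = {(μ,37), (μ,39), (ν,37), (ν,39), (ξ,37), (ξ,39)}
  {μ, ν, ξ} × {38, 39} = {(μ,38), (μ,39), (ν,38), (ν,39), (ξ,38), (ξ,39)}
  {ν, ξ} × {37, 38, 39} = {(ν,37), (ν,38), (ν,39), (ξ,37), (ξ,38), (ξ,39)}
  {μ, ν, ξ} × {37, 38, 39} = {(μ,37), (μ,38), (μ,39), (ν,37), (ν,38), (ν,39), (ξ,37), (ξ,38), (ξ,39)}
These 36 distinct sets form the basis B.
Close under arbitrary unions to get τ_{X×Y}; counting gives |τ_{X×Y}| = 216.


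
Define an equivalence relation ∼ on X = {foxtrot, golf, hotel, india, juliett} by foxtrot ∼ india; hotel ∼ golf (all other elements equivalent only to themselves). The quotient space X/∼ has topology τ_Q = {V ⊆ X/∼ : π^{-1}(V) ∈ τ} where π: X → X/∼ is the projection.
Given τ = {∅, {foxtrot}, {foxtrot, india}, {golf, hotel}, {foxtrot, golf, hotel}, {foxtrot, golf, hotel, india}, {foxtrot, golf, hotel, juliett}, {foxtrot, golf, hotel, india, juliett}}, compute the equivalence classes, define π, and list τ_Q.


X/∼ = {[foxtrot=india], [golf=hotel], [juliett]}; |τ_Q| = 5.

Equivalence classes: [foxtrot=india], [golf=hotel], [juliett].
Quotient map π: X → X/∼ sends foxtrot ↦ [foxtrot=india], golf ↦ [golf=hotel], hotel ↦ [golf=hotel], india ↦ [foxtrot=india], juliett ↦ [juliett].
For each subset V ⊆ X/∼, compute π^{-1}(V) ⊆ X and check whether π^{-1}(V) ∈ τ. V is open in τ_Q iff π^{-1}(V) ∈ τ.
  V = {}: π^{-1}(V) = ∅ ∈ τ ✓.
  V = {[foxtrot=india]}: π^{-1}(V) = {foxtrot, india} ∈ τ ✓.
  V = {[golf=hotel]}: π^{-1}(V) = {golf, hotel} ∈ τ ✓.
  V = {[foxtrot=india], [golf=hotel]}: π^{-1}(V) = {foxtrot, golf, hotel, india} ∈ τ ✓.
  V = {[juliett]}: π^{-1}(V) = {juliett} ∉ τ ✗.
  V = {[foxtrot=india], [juliett]}: π^{-1}(V) = {foxtrot, india, juliett} ∉ τ ✗.
  V = {[golf=hotel], [juliett]}: π^{-1}(V) = {golf, hotel, juliett} ∉ τ ✗.
  V = {[foxtrot=india], [golf=hotel], [juliett]}: π^{-1}(V) = {foxtrot, golf, hotel, india, juliett} ∈ τ ✓.
Open sets in the quotient: τ_Q = {{}, {[foxtrot=india]}, {[golf=hotel]}, {[foxtrot=india], [golf=hotel]}, {[foxtrot=india], [golf=hotel], [juliett]}} (5 elements).


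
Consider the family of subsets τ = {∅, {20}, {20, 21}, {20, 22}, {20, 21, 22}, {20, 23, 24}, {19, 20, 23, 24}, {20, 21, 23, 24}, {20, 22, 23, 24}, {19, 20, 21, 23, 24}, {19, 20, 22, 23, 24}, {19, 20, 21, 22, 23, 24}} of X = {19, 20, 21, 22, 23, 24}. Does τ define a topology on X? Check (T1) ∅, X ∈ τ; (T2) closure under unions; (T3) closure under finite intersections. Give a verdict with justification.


τ is NOT a topology on X.

Axiom (T1): ∅ ∈ τ? Yes; X ∈ τ? Yes.
Axiom (T2/T3): check pairwise unions and intersections of members of τ.
Counterexample for (T2): {20, 21} ∪ {20, 22, 23, 24} = {20, 21, 22, 23, 24} ∉ τ. Therefore τ is NOT a topology.


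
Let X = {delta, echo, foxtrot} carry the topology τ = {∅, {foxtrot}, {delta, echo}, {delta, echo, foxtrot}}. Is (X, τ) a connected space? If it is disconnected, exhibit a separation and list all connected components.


(X, τ) is disconnected; components = [{foxtrot}, {delta, echo}].

Find clopen sets (U ∈ τ with X ∖ U ∈ τ):
  U = ∅, X ∖ U = {delta, echo, foxtrot} — both open, so U is clopen.
  U = {foxtrot}, X ∖ U = {delta, echo} — both open, so U is clopen.
  U = {delta, echo}, X ∖ U = {foxtrot} — both open, so U is clopen.
  U = {delta, echo, foxtrot}, X ∖ U = ∅ — both open, so U is clopen.
Nontrivial clopen(s) exist: e.g. {delta, echo}. So (X, τ) is disconnected.
Compute connected components by grouping points that agree on all clopens:
  component: {foxtrot}
  component: {delta, echo}


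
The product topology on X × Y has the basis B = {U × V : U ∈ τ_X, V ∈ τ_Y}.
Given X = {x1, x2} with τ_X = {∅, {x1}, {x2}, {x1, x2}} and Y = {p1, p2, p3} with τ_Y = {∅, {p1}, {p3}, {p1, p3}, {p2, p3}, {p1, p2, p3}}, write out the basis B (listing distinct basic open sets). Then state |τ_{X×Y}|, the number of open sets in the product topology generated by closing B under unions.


Basis B = {∅ × ∅, {x1} × {p1}, {x1} × {p3}, {x2} × {p1}, {x2} × {p3}, {x1} × {p1, p3}, {x1, x2} × {p1}, {x1} × {p2, p3}, {x1, x2} × {p3}, {x2} × {p1, p3}, {x2} × {p2, p3}, {x1} × {p1, p2, p3}, {x2} × {p1, p2, p3}, {x1, x2} × {p1, p3}, {x1, x2} × {p2, p3}, {x1, x2} × {p1, p2, p3}}; |τ_{X×Y}| = 36.

Enumerate products U × V with U ∈ τ_X, V ∈ τ_Y (deduplicated):
  ∅ × ∅ = {} (∅)
  {x1} × {p1} = {(x1,p1)}
  {x1} × {p3} = {(x1,p3)}
  {x2} × {p1} = {(x2,p1)}
  {x2} × {p3} = {(x2,p3)}
  {x1} × {p1, p3} = {(x1,p1), (x1,p3)}
  {x1, x2} × {p1} = {(x1,p1), (x2,p1)}
  {x1} × {p2, p3} = {(x1,p2), (x1,p3)}
  {x1, x2} × {p3} = {(x1,p3), (x2,p3)}
  {x2} × {p1, p3} = {(x2,p1), (x2,p3)}
  {x2} × {p2, p3} = {(x2,p2), (x2,p3)}
  {x1} × {p1, p2, p3} = {(x1,p1), (x1,p2), (x1,p3)}
  {x2} × {p1, p2, p3} = {(x2,p1), (x2,p2), (x2,p3)}
  {x1, x2} × {p1, p3} = {(x1,p1), (x1,p3), (x2,p1), (x2,p3)}
  {x1, x2} × {p2, p3} = {(x1,p2), (x1,p3), (x2,p2), (x2,p3)}
  {x1, x2} × {p1, p2, p3} = {(x1,p1), (x1,p2), (x1,p3), (x2,p1), (x2,p2), (x2,p3)}
These 16 distinct sets form the basis B.
Close under arbitrary unions to get τ_{X×Y}; counting gives |τ_{X×Y}| = 36.


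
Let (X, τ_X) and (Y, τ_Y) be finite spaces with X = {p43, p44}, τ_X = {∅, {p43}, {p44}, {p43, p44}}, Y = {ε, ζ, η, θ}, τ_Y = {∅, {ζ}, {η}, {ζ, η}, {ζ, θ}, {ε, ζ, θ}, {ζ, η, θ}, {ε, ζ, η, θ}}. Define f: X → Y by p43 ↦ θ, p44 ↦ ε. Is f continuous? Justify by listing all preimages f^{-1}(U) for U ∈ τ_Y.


f IS continuous.

Compute f^{-1}(U) for each U ∈ τ_Y:
  U = ∅: f^{-1}(U) = ∅ ∈ τ_X ✓.
  U = {ζ}: f^{-1}(U) = ∅ ∈ τ_X ✓.
  U = {η}: f^{-1}(U) = ∅ ∈ τ_X ✓.
  U = {ζ, η}: f^{-1}(U) = ∅ ∈ τ_X ✓.
  U = {ζ, θ}: f^{-1}(U) = {p43} ∈ τ_X ✓.
  U = {ε, ζ, θ}: f^{-1}(U) = {p43, p44} ∈ τ_X ✓.
  U = {ζ, η, θ}: f^{-1}(U) = {p43} ∈ τ_X ✓.
  U = {ε, ζ, η, θ}: f^{-1}(U) = {p43, p44} ∈ τ_X ✓.
Every preimage lies in τ_X, so f IS continuous.


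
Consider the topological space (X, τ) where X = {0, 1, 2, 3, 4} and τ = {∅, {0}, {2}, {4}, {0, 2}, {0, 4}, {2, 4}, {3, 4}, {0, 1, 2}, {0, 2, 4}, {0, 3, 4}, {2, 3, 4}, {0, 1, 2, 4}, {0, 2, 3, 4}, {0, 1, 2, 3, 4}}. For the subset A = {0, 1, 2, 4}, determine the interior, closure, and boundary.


int(A) = {0, 1, 2, 4}, cl(A) = {0, 1, 2, 3, 4}, ∂A = {3}.

Closed sets in (X, τ) are complements of opens:
  closed(X, τ) = {∅, {1}, {3}, {0, 1}, {1, 2}, {1, 3}, {3, 4}, {0, 1, 2}, {0, 1, 3}, {1, 2, 3}, {1, 3, 4}, {0, 1, 2, 3}, {0, 1, 3, 4}, {1, 2, 3, 4}, {0, 1, 2, 3, 4}}.
int(A) = ⋃ {U ∈ τ : U ⊆ A}. Opens contained in A: ∅, {0}, {2}, {4}, {0, 2}, {0, 4}, {2, 4}, {0, 1, 2}, {0, 2, 4}, {0, 1, 2, 4}.
Taking the union of these: int(A) = {0, 1, 2, 4}.
cl(A) = ⋂ {C closed : A ⊆ C}. Closed sets containing A: {0, 1, 2, 3, 4}.
Intersecting these: cl(A) = {0, 1, 2, 3, 4}.
∂A = cl(A) ∖ int(A) = {0, 1, 2, 3, 4} ∖ {0, 1, 2, 4} = {3}.


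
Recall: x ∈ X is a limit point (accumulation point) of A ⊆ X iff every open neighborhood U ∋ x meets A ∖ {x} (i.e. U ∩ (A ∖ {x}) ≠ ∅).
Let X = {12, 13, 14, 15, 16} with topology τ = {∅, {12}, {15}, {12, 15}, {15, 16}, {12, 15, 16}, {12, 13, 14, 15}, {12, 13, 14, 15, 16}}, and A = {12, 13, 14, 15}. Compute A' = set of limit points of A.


A' = {13, 14, 16}

For each x ∈ X, list the open sets U ∈ τ with x ∈ U, then check whether U ∩ (A ∖ {x}) ≠ ∅ for every such U.
  x = 12: open {12} ∋ x has {12} ∩ (A ∖ {12}) = ∅, so x is NOT a limit point.
  x = 13: opens ∋ x are {12, 13, 14, 15}, {12, 13, 14, 15, 16}; each meets A ∖ {13}, so x IS a limit point.
  x = 14: opens ∋ x are {12, 13, 14, 15}, {12, 13, 14, 15, 16}; each meets A ∖ {14}, so x IS a limit point.
  x = 15: open {15} ∋ x has {15} ∩ (A ∖ {15}) = ∅, so x is NOT a limit point.
  x = 16: opens ∋ x are {15, 16}, {12, 15, 16}, {12, 13, 14, 15, 16}; each meets A ∖ {16}, so x IS a limit point.
Collecting: A' = {13, 14, 16}.


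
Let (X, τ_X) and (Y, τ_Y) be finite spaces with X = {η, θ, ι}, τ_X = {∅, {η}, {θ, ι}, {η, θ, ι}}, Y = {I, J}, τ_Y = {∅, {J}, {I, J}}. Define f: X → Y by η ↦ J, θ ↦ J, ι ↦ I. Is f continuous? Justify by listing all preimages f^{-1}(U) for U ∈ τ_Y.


f is NOT continuous.

Compute f^{-1}(U) for each U ∈ τ_Y:
  U = ∅: f^{-1}(U) = ∅ ∈ τ_X ✓.
  U = {J}: f^{-1}(U) = {η, θ} ∉ τ_X ✗.
  U = {I, J}: f^{-1}(U) = {η, θ, ι} ∈ τ_X ✓.
Found U = {J} with f^{-1}(U) = {η, θ} not in τ_X. Therefore f is NOT continuous.


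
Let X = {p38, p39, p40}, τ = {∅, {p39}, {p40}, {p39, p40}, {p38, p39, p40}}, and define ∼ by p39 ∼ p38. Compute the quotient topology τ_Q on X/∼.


X/∼ = {[p38=p39], [p40]}; |τ_Q| = 3.

Equivalence classes: [p38=p39], [p40].
Quotient map π: X → X/∼ sends p38 ↦ [p38=p39], p39 ↦ [p38=p39], p40 ↦ [p40].
For each subset V ⊆ X/∼, compute π^{-1}(V) ⊆ X and check whether π^{-1}(V) ∈ τ. V is open in τ_Q iff π^{-1}(V) ∈ τ.
  V = {}: π^{-1}(V) = ∅ ∈ τ ✓.
  V = {[p38=p39]}: π^{-1}(V) = {p38, p39} ∉ τ ✗.
  V = {[p40]}: π^{-1}(V) = {p40} ∈ τ ✓.
  V = {[p38=p39], [p40]}: π^{-1}(V) = {p38, p39, p40} ∈ τ ✓.
Open sets in the quotient: τ_Q = {{}, {[p40]}, {[p38=p39], [p40]}} (3 elements).


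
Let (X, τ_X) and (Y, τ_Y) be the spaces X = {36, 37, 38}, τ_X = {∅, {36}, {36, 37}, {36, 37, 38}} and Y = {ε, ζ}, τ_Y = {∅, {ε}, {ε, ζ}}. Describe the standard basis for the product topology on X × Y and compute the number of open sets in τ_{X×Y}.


Basis B = {∅ × ∅, {36} × {ε}, {36} × {ε, ζ}, {36, 37} × {ε}, {36, 37, 38} × {ε}, {36, 37} × {ε, ζ}, {36, 37, 38} × {ε, ζ}}; |τ_{X×Y}| = 10.

Enumerate products U × V with U ∈ τ_X, V ∈ τ_Y (deduplicated):
  ∅ × ∅ = {} (∅)
  {36} × {ε} = {(36,ε)}
  {36} × {ε, ζ} = {(36,ε), (36,ζ)}
  {36, 37} × {ε} = {(36,ε), (37,ε)}
  {36, 37, 38} × {ε} = {(36,ε), (37,ε), (38,ε)}
  {36, 37} × {ε, ζ} = {(36,ε), (36,ζ), (37,ε), (37,ζ)}
  {36, 37, 38} × {ε, ζ} = {(36,ε), (36,ζ), (37,ε), (37,ζ), (38,ε), (38,ζ)}
These 7 distinct sets form the basis B.
Close under arbitrary unions to get τ_{X×Y}; counting gives |τ_{X×Y}| = 10.


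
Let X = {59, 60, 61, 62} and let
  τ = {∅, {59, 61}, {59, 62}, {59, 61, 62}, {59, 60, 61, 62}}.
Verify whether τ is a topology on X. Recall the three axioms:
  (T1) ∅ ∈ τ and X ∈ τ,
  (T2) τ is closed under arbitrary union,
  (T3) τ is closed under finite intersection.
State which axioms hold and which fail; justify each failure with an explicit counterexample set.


τ is NOT a topology on X.

Axiom (T1): ∅ ∈ τ? Yes; X ∈ τ? Yes.
Axiom (T2/T3): check pairwise unions and intersections of members of τ.
Counterexample for (T3): {59, 61} ∩ {59, 62} = {59} ∉ τ. Therefore τ is NOT a topology.


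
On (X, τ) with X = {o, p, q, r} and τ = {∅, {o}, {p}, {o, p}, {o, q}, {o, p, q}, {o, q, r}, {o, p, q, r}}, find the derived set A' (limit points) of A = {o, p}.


A' = {q, r}

For each x ∈ X, list the open sets U ∈ τ with x ∈ U, then check whether U ∩ (A ∖ {x}) ≠ ∅ for every such U.
  x = o: open {o} ∋ x has {o} ∩ (A ∖ {o}) = ∅, so x is NOT a limit point.
  x = p: open {p} ∋ x has {p} ∩ (A ∖ {p}) = ∅, so x is NOT a limit point.
  x = q: opens ∋ x are {o, q}, {o, p, q}, {o, q, r}, {o, p, q, r}; each meets A ∖ {q}, so x IS a limit point.
  x = r: opens ∋ x are {o, q, r}, {o, p, q, r}; each meets A ∖ {r}, so x IS a limit point.
Collecting: A' = {q, r}.


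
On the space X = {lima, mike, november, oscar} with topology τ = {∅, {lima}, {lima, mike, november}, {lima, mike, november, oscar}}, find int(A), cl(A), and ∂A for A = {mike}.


int(A) = ∅, cl(A) = {mike, november, oscar}, ∂A = {mike, november, oscar}.

Closed sets in (X, τ) are complements of opens:
  closed(X, τ) = {∅, {oscar}, {mike, november, oscar}, {lima, mike, november, oscar}}.
int(A) = ⋃ {U ∈ τ : U ⊆ A}. Opens contained in A: ∅.
Taking the union of these: int(A) = ∅.
cl(A) = ⋂ {C closed : A ⊆ C}. Closed sets containing A: {mike, november, oscar}, {lima, mike, november, oscar}.
Intersecting these: cl(A) = {mike, november, oscar}.
∂A = cl(A) ∖ int(A) = {mike, november, oscar} ∖ ∅ = {mike, november, oscar}.


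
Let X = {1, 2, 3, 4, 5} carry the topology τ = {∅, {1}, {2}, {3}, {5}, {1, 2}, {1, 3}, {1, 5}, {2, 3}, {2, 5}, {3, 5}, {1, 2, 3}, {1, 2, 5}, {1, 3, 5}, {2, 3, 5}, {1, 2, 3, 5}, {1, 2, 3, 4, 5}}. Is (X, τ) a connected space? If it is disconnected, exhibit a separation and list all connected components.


(X, τ) is connected.

Find clopen sets (U ∈ τ with X ∖ U ∈ τ):
  U = ∅, X ∖ U = {1, 2, 3, 4, 5} — both open, so U is clopen.
  U = {1, 2, 3, 4, 5}, X ∖ U = ∅ — both open, so U is clopen.
Only trivial clopens (∅ and X) exist, so (X, τ) is connected.
Compute connected components by grouping points that agree on all clopens:
  component: {1, 2, 3, 4, 5}


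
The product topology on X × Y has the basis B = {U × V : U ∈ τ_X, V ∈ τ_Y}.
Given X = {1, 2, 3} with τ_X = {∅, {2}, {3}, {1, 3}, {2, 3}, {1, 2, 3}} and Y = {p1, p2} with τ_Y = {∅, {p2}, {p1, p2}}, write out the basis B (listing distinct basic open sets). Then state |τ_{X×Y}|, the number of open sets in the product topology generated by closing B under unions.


Basis B = {∅ × ∅, {2} × {p2}, {3} × {p2}, {1, 3} × {p2}, {2} × {p1, p2}, {2, 3} × {p2}, {3} × {p1, p2}, {1, 2, 3} × {p2}, {1, 3} × {p1, p2}, {2, 3} × {p1, p2}, {1, 2, 3} × {p1, p2}}; |τ_{X×Y}| = 18.

Enumerate products U × V with U ∈ τ_X, V ∈ τ_Y (deduplicated):
  ∅ × ∅ = {} (∅)
  {2} × {p2} = {(2,p2)}
  {3} × {p2} = {(3,p2)}
  {1, 3} × {p2} = {(1,p2), (3,p2)}
  {2} × {p1, p2} = {(2,p1), (2,p2)}
  {2, 3} × {p2} = {(2,p2), (3,p2)}
  {3} × {p1, p2} = {(3,p1), (3,p2)}
  {1, 2, 3} × {p2} = {(1,p2), (2,p2), (3,p2)}
  {1, 3} × {p1, p2} = {(1,p1), (1,p2), (3,p1), (3,p2)}
  {2, 3} × {p1, p2} = {(2,p1), (2,p2), (3,p1), (3,p2)}
  {1, 2, 3} × {p1, p2} = {(1,p1), (1,p2), (2,p1), (2,p2), (3,p1), (3,p2)}
These 11 distinct sets form the basis B.
Close under arbitrary unions to get τ_{X×Y}; counting gives |τ_{X×Y}| = 18.


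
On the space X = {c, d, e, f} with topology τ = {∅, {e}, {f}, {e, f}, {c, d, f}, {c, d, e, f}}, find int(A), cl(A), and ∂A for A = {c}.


int(A) = ∅, cl(A) = {c, d}, ∂A = {c, d}.

Closed sets in (X, τ) are complements of opens:
  closed(X, τ) = {∅, {e}, {c, d}, {c, d, e}, {c, d, f}, {c, d, e, f}}.
int(A) = ⋃ {U ∈ τ : U ⊆ A}. Opens contained in A: ∅.
Taking the union of these: int(A) = ∅.
cl(A) = ⋂ {C closed : A ⊆ C}. Closed sets containing A: {c, d}, {c, d, e}, {c, d, f}, {c, d, e, f}.
Intersecting these: cl(A) = {c, d}.
∂A = cl(A) ∖ int(A) = {c, d} ∖ ∅ = {c, d}.


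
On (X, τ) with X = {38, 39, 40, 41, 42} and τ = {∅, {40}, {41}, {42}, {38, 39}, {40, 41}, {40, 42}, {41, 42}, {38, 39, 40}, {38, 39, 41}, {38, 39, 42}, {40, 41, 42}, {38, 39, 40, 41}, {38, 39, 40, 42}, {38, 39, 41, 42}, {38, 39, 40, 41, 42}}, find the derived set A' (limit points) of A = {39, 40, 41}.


A' = {38}

For each x ∈ X, list the open sets U ∈ τ with x ∈ U, then check whether U ∩ (A ∖ {x}) ≠ ∅ for every such U.
  x = 38: opens ∋ x are {38, 39}, {38, 39, 40}, {38, 39, 41}, {38, 39, 42}, {38, 39, 40, 41}, {38, 39, 40, 42}, {38, 39, 41, 42}, {38, 39, 40, 41, 42}; each meets A ∖ {38}, so x IS a limit point.
  x = 39: open {38, 39} ∋ x has {38, 39} ∩ (A ∖ {39}) = ∅, so x is NOT a limit point.
  x = 40: open {40} ∋ x has {40} ∩ (A ∖ {40}) = ∅, so x is NOT a limit point.
  x = 41: open {41} ∋ x has {41} ∩ (A ∖ {41}) = ∅, so x is NOT a limit point.
  x = 42: open {42} ∋ x has {42} ∩ (A ∖ {42}) = ∅, so x is NOT a limit point.
Collecting: A' = {38}.


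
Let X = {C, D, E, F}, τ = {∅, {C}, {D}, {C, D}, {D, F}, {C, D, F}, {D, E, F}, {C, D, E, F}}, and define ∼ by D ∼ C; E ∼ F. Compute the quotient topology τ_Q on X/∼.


X/∼ = {[C=D], [E=F]}; |τ_Q| = 3.

Equivalence classes: [C=D], [E=F].
Quotient map π: X → X/∼ sends C ↦ [C=D], D ↦ [C=D], E ↦ [E=F], F ↦ [E=F].
For each subset V ⊆ X/∼, compute π^{-1}(V) ⊆ X and check whether π^{-1}(V) ∈ τ. V is open in τ_Q iff π^{-1}(V) ∈ τ.
  V = {}: π^{-1}(V) = ∅ ∈ τ ✓.
  V = {[C=D]}: π^{-1}(V) = {C, D} ∈ τ ✓.
  V = {[E=F]}: π^{-1}(V) = {E, F} ∉ τ ✗.
  V = {[C=D], [E=F]}: π^{-1}(V) = {C, D, E, F} ∈ τ ✓.
Open sets in the quotient: τ_Q = {{}, {[C=D]}, {[C=D], [E=F]}} (3 elements).


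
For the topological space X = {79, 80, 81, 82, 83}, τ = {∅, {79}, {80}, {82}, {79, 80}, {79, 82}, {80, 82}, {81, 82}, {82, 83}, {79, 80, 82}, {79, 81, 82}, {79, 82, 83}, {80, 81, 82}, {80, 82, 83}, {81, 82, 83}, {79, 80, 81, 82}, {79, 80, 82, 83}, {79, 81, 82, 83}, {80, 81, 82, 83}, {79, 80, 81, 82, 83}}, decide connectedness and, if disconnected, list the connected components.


(X, τ) is disconnected; components = [{79}, {80}, {81, 82, 83}].

Find clopen sets (U ∈ τ with X ∖ U ∈ τ):
  U = ∅, X ∖ U = {79, 80, 81, 82, 83} — both open, so U is clopen.
  U = {79}, X ∖ U = {80, 81, 82, 83} — both open, so U is clopen.
  U = {80}, X ∖ U = {79, 81, 82, 83} — both open, so U is clopen.
  U = {79, 80}, X ∖ U = {81, 82, 83} — both open, so U is clopen.
  U = {81, 82, 83}, X ∖ U = {79, 80} — both open, so U is clopen.
  U = {79, 81, 82, 83}, X ∖ U = {80} — both open, so U is clopen.
  U = {80, 81, 82, 83}, X ∖ U = {79} — both open, so U is clopen.
  U = {79, 80, 81, 82, 83}, X ∖ U = ∅ — both open, so U is clopen.
Nontrivial clopen(s) exist: e.g. {79}. So (X, τ) is disconnected.
Compute connected components by grouping points that agree on all clopens:
  component: {79}
  component: {80}
  component: {81, 82, 83}


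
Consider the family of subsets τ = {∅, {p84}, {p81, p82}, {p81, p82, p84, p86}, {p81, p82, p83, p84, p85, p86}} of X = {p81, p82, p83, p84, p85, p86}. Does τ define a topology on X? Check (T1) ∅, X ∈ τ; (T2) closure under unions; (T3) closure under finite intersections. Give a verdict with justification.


τ is NOT a topology on X.

Axiom (T1): ∅ ∈ τ? Yes; X ∈ τ? Yes.
Axiom (T2/T3): check pairwise unions and intersections of members of τ.
Counterexample for (T2): {p84} ∪ {p81, p82} = {p81, p82, p84} ∉ τ. Therefore τ is NOT a topology.


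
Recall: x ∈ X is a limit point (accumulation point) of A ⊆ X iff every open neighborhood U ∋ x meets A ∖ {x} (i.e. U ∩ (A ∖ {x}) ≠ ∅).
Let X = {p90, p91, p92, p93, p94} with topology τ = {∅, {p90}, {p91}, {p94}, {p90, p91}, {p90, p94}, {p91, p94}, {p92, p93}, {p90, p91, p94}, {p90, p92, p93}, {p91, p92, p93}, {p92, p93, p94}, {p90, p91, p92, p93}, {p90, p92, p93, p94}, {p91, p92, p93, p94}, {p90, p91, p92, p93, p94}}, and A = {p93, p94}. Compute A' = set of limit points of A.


A' = {p92}

For each x ∈ X, list the open sets U ∈ τ with x ∈ U, then check whether U ∩ (A ∖ {x}) ≠ ∅ for every such U.
  x = p90: open {p90} ∋ x has {p90} ∩ (A ∖ {p90}) = ∅, so x is NOT a limit point.
  x = p91: open {p91} ∋ x has {p91} ∩ (A ∖ {p91}) = ∅, so x is NOT a limit point.
  x = p92: opens ∋ x are {p92, p93}, {p90, p92, p93}, {p91, p92, p93}, {p92, p93, p94}, {p90, p91, p92, p93}, {p90, p92, p93, p94}, {p91, p92, p93, p94}, {p90, p91, p92, p93, p94}; each meets A ∖ {p92}, so x IS a limit point.
  x = p93: open {p92, p93} ∋ x has {p92, p93} ∩ (A ∖ {p93}) = ∅, so x is NOT a limit point.
  x = p94: open {p94} ∋ x has {p94} ∩ (A ∖ {p94}) = ∅, so x is NOT a limit point.
Collecting: A' = {p92}.


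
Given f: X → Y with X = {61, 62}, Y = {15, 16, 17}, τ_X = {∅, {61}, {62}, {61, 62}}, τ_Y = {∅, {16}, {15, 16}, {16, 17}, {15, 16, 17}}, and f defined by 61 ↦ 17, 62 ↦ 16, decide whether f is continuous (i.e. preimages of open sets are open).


f IS continuous.

Compute f^{-1}(U) for each U ∈ τ_Y:
  U = ∅: f^{-1}(U) = ∅ ∈ τ_X ✓.
  U = {16}: f^{-1}(U) = {62} ∈ τ_X ✓.
  U = {15, 16}: f^{-1}(U) = {62} ∈ τ_X ✓.
  U = {16, 17}: f^{-1}(U) = {61, 62} ∈ τ_X ✓.
  U = {15, 16, 17}: f^{-1}(U) = {61, 62} ∈ τ_X ✓.
Every preimage lies in τ_X, so f IS continuous.


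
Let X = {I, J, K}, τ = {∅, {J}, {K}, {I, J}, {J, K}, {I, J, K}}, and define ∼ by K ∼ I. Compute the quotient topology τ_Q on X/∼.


X/∼ = {[I=K], [J]}; |τ_Q| = 3.

Equivalence classes: [I=K], [J].
Quotient map π: X → X/∼ sends I ↦ [I=K], J ↦ [J], K ↦ [I=K].
For each subset V ⊆ X/∼, compute π^{-1}(V) ⊆ X and check whether π^{-1}(V) ∈ τ. V is open in τ_Q iff π^{-1}(V) ∈ τ.
  V = {}: π^{-1}(V) = ∅ ∈ τ ✓.
  V = {[I=K]}: π^{-1}(V) = {I, K} ∉ τ ✗.
  V = {[J]}: π^{-1}(V) = {J} ∈ τ ✓.
  V = {[I=K], [J]}: π^{-1}(V) = {I, J, K} ∈ τ ✓.
Open sets in the quotient: τ_Q = {{}, {[J]}, {[I=K], [J]}} (3 elements).


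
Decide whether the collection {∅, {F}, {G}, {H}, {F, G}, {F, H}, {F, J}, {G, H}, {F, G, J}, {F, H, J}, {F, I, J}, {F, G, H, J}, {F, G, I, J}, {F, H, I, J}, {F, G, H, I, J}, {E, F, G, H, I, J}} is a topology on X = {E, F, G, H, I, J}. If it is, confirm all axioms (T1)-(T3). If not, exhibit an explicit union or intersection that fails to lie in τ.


τ is NOT a topology on X.

Axiom (T1): ∅ ∈ τ? Yes; X ∈ τ? Yes.
Axiom (T2/T3): check pairwise unions and intersections of members of τ.
Counterexample for (T2): {F} ∪ {G, H} = {F, G, H} ∉ τ. Therefore τ is NOT a topology.


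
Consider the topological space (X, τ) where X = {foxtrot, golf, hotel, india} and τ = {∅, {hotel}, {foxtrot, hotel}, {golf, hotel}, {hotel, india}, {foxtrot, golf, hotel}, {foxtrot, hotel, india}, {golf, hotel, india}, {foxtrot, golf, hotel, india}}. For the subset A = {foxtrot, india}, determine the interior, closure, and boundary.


int(A) = ∅, cl(A) = {foxtrot, india}, ∂A = {foxtrot, india}.

Closed sets in (X, τ) are complements of opens:
  closed(X, τ) = {∅, {foxtrot}, {golf}, {india}, {foxtrot, golf}, {foxtrot, india}, {golf, india}, {foxtrot, golf, india}, {foxtrot, golf, hotel, india}}.
int(A) = ⋃ {U ∈ τ : U ⊆ A}. Opens contained in A: ∅.
Taking the union of these: int(A) = ∅.
cl(A) = ⋂ {C closed : A ⊆ C}. Closed sets containing A: {foxtrot, india}, {foxtrot, golf, india}, {foxtrot, golf, hotel, india}.
Intersecting these: cl(A) = {foxtrot, india}.
∂A = cl(A) ∖ int(A) = {foxtrot, india} ∖ ∅ = {foxtrot, india}.


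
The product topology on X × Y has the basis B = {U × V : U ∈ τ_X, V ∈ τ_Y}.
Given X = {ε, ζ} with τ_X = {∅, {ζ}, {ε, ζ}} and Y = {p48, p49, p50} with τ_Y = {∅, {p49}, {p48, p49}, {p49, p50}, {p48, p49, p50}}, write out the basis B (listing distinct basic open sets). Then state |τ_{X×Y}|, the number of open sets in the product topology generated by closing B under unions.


Basis B = {∅ × ∅, {ζ} × {p49}, {ε, ζ} × {p49}, {ζ} × {p48, p49}, {ζ} × {p49, p50}, {ζ} × {p48, p49, p50}, {ε, ζ} × {p48, p49}, {ε, ζ} × {p49, p50}, {ε, ζ} × {p48, p49, p50}}; |τ_{X×Y}| = 14.

Enumerate products U × V with U ∈ τ_X, V ∈ τ_Y (deduplicated):
  ∅ × ∅ = {} (∅)
  {ζ} × {p49} = {(ζ,p49)}
  {ε, ζ} × {p49} = {(ε,p49), (ζ,p49)}
  {ζ} × {p48, p49} = {(ζ,p48), (ζ,p49)}
  {ζ} × {p49, p50} = {(ζ,p49), (ζ,p50)}
  {ζ} × {p48, p49, p50} = {(ζ,p48), (ζ,p49), (ζ,p50)}
  {ε, ζ} × {p48, p49} = {(ε,p48), (ε,p49), (ζ,p48), (ζ,p49)}
  {ε, ζ} × {p49, p50} = {(ε,p49), (ε,p50), (ζ,p49), (ζ,p50)}
  {ε, ζ} × {p48, p49, p50} = {(ε,p48), (ε,p49), (ε,p50), (ζ,p48), (ζ,p49), (ζ,p50)}
These 9 distinct sets form the basis B.
Close under arbitrary unions to get τ_{X×Y}; counting gives |τ_{X×Y}| = 14.


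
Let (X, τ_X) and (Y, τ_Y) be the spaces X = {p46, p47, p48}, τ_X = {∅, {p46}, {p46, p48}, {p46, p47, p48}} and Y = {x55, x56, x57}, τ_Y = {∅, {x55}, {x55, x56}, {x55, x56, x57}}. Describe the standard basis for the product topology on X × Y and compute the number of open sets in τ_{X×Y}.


Basis B = {∅ × ∅, {p46} × {x55}, {p46} × {x55, x56}, {p46, p48} × {x55}, {p46} × {x55, x56, x57}, {p46, p47, p48} × {x55}, {p46, p48} × {x55, x56}, {p46, p48} × {x55, x56, x57}, {p46, p47, p48} × {x55, x56}, {p46, p47, p48} × {x55, x56, x57}}; |τ_{X×Y}| = 20.

Enumerate products U × V with U ∈ τ_X, V ∈ τ_Y (deduplicated):
  ∅ × ∅ = {} (∅)
  {p46} × {x55} = {(p46,x55)}
  {p46} × {x55, x56} = {(p46,x55), (p46,x56)}
  {p46, p48} × {x55} = {(p46,x55), (p48,x55)}
  {p46} × {x55, x56, x57} = {(p46,x55), (p46,x56), (p46,x57)}
  {p46, p47, p48} × {x55} = {(p46,x55), (p47,x55), (p48,x55)}
  {p46, p48} × {x55, x56} = {(p46,x55), (p46,x56), (p48,x55), (p48,x56)}
  {p46, p48} × {x55, x56, x57} = {(p46,x55), (p46,x56), (p46,x57), (p48,x55), (p48,x56), (p48,x57)}
  {p46, p47, p48} × {x55, x56} = {(p46,x55), (p46,x56), (p47,x55), (p47,x56), (p48,x55), (p48,x56)}
  {p46, p47, p48} × {x55, x56, x57} = {(p46,x55), (p46,x56), (p46,x57), (p47,x55), (p47,x56), (p47,x57), (p48,x55), (p48,x56), (p48,x57)}
These 10 distinct sets form the basis B.
Close under arbitrary unions to get τ_{X×Y}; counting gives |τ_{X×Y}| = 20.


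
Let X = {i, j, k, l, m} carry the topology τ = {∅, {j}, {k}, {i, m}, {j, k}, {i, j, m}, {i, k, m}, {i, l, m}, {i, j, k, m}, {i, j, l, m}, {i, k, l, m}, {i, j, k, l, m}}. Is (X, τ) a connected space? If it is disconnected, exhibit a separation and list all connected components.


(X, τ) is disconnected; components = [{j}, {k}, {i, l, m}].

Find clopen sets (U ∈ τ with X ∖ U ∈ τ):
  U = ∅, X ∖ U = {i, j, k, l, m} — both open, so U is clopen.
  U = {j}, X ∖ U = {i, k, l, m} — both open, so U is clopen.
  U = {k}, X ∖ U = {i, j, l, m} — both open, so U is clopen.
  U = {j, k}, X ∖ U = {i, l, m} — both open, so U is clopen.
  U = {i, l, m}, X ∖ U = {j, k} — both open, so U is clopen.
  U = {i, j, l, m}, X ∖ U = {k} — both open, so U is clopen.
  U = {i, k, l, m}, X ∖ U = {j} — both open, so U is clopen.
  U = {i, j, k, l, m}, X ∖ U = ∅ — both open, so U is clopen.
Nontrivial clopen(s) exist: e.g. {i, j, l, m}. So (X, τ) is disconnected.
Compute connected components by grouping points that agree on all clopens:
  component: {j}
  component: {k}
  component: {i, l, m}


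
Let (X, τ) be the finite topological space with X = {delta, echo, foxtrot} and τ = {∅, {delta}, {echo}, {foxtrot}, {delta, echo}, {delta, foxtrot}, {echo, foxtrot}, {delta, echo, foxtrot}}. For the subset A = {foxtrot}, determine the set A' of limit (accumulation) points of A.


A' = ∅

For each x ∈ X, list the open sets U ∈ τ with x ∈ U, then check whether U ∩ (A ∖ {x}) ≠ ∅ for every such U.
  x = delta: open {delta} ∋ x has {delta} ∩ (A ∖ {delta}) = ∅, so x is NOT a limit point.
  x = echo: open {echo} ∋ x has {echo} ∩ (A ∖ {echo}) = ∅, so x is NOT a limit point.
  x = foxtrot: open {foxtrot} ∋ x has {foxtrot} ∩ (A ∖ {foxtrot}) = ∅, so x is NOT a limit point.
Collecting: A' = ∅.


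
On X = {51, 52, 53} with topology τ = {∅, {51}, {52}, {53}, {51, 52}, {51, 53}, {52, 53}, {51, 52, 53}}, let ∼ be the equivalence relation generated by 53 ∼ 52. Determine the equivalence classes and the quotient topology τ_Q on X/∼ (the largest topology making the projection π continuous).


X/∼ = {[51], [52=53]}; |τ_Q| = 4.

Equivalence classes: [51], [52=53].
Quotient map π: X → X/∼ sends 51 ↦ [51], 52 ↦ [52=53], 53 ↦ [52=53].
For each subset V ⊆ X/∼, compute π^{-1}(V) ⊆ X and check whether π^{-1}(V) ∈ τ. V is open in τ_Q iff π^{-1}(V) ∈ τ.
  V = {}: π^{-1}(V) = ∅ ∈ τ ✓.
  V = {[51]}: π^{-1}(V) = {51} ∈ τ ✓.
  V = {[52=53]}: π^{-1}(V) = {52, 53} ∈ τ ✓.
  V = {[51], [52=53]}: π^{-1}(V) = {51, 52, 53} ∈ τ ✓.
Open sets in the quotient: τ_Q = {{}, {[51]}, {[52=53]}, {[51], [52=53]}} (4 elements).
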